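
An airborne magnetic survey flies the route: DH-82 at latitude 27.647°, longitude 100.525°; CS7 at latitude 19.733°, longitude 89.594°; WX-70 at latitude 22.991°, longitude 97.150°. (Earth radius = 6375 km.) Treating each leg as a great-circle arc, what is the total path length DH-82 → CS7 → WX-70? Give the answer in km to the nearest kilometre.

DH-82→CS7: c = 0.222506 rad, d = 1418.48 km
CS7→WX-70: c = 0.135309 rad, d = 862.59 km
Total = 1418.48 + 862.59 = 2281.07 km

2281 km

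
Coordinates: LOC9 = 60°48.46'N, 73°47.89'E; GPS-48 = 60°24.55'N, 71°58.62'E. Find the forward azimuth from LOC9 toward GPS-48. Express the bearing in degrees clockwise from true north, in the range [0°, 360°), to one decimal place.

LOC9: φ = +60.80767°, λ = +73.79817°
GPS-48: φ = +60.40917°, λ = +71.97700°
Δλ = -1.8212°
y = sin Δλ · cos φ₂ = -0.015693
x = cos φ₁ sin φ₂ − sin φ₁ cos φ₂ cos Δλ = -0.006737
θ = atan2(y, x) = -113.2348° → 246.7652° (mod 360°)

246.8°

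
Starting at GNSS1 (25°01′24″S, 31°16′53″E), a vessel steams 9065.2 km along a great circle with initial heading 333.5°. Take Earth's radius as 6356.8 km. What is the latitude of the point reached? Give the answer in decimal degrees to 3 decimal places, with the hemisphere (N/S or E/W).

GNSS1: φ = -25.02333°, λ = +31.28139°
δ = d/R = 9065.2/6356.8 = 1.426063 rad
φ₂ = arcsin(sin φ₁ cos δ + cos φ₁ sin δ cos θ)
   = arcsin(-0.42299·0.14423 + 0.90614·0.98954·0.89493) = 47.85478°
λ₂ = λ₁ + atan2(sin θ sin δ cos φ₁, cos δ − sin φ₁ sin φ₂) = -9.86689°

47.855°N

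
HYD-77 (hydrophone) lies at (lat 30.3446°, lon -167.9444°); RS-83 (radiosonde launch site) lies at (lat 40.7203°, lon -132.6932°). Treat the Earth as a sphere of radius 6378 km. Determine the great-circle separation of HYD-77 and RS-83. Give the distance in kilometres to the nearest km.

3369 km

Δφ = 10.3757°,  Δλ = 35.2512°
a = sin²(Δφ/2) + cos φ₁ cos φ₂ sin²(Δλ/2) = 0.068145
c = 2·arcsin(√a) = 0.528211 rad = 30.2642°
d = R·c = 6378 × 0.528211 = 3368.9 km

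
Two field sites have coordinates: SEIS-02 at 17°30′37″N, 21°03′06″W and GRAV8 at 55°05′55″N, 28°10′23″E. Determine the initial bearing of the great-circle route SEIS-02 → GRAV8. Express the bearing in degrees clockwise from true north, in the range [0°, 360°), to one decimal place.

SEIS-02: φ = +17.51028°, λ = -21.05167°
GRAV8: φ = +55.09861°, λ = +28.17306°
Δλ = 49.2247°
y = sin Δλ · cos φ₂ = 0.433288
x = cos φ₁ sin φ₂ − sin φ₁ cos φ₂ cos Δλ = 0.669704
θ = atan2(y, x) = 32.9022° → 32.9022° (mod 360°)

32.9°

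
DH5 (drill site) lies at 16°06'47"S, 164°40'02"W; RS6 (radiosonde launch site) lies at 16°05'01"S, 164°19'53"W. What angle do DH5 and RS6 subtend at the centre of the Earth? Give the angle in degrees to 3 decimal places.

0.324°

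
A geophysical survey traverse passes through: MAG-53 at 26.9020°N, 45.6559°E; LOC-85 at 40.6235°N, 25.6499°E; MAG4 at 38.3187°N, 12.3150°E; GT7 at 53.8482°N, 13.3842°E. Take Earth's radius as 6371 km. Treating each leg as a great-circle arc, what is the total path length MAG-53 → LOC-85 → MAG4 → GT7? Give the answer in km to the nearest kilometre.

5288 km

MAG-53→LOC-85: c = 0.374704 rad, d = 2387.24 km
LOC-85→MAG4: c = 0.183913 rad, d = 1171.71 km
MAG4→GT7: c = 0.271342 rad, d = 1728.72 km
Total = 2387.24 + 1171.71 + 1728.72 = 5287.67 km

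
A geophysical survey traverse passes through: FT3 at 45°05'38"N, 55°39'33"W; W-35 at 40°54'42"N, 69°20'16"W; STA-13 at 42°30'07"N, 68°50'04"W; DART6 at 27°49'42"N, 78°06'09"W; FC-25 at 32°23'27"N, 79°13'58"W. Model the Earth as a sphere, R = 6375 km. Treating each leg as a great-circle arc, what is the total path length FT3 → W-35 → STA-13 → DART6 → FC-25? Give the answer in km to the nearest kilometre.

FT3: φ = +45.09389°, λ = -55.65917°
W-35: φ = +40.91167°, λ = -69.33778°
STA-13: φ = +42.50194°, λ = -68.83444°
DART6: φ = +27.82833°, λ = -78.10250°
FC-25: φ = +32.39083°, λ = -79.23278°
FT3→W-35: c = 0.188930 rad, d = 1204.43 km
W-35→STA-13: c = 0.028520 rad, d = 181.81 km
STA-13→DART6: c = 0.287791 rad, d = 1834.67 km
DART6→FC-25: c = 0.081437 rad, d = 519.16 km
Total = 1204.43 + 181.81 + 1834.67 + 519.16 = 3740.07 km

3740 km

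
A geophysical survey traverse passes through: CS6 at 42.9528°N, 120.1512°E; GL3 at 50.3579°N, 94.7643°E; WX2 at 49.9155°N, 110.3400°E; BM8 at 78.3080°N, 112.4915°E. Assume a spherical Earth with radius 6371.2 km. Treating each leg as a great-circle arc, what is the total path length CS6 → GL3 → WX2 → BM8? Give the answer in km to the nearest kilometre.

6360 km

CS6→GL3: c = 0.328376 rad, d = 2092.15 km
GL3→WX2: c = 0.174095 rad, d = 1109.19 km
WX2→BM8: c = 0.495736 rad, d = 3158.43 km
Total = 2092.15 + 1109.19 + 3158.43 = 6359.77 km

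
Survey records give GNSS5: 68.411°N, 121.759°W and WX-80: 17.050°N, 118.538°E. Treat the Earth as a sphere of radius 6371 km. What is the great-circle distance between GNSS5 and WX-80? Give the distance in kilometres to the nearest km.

9380 km

Δφ = -51.3610°,  Δλ = -119.7030°
a = sin²(Δφ/2) + cos φ₁ cos φ₂ sin²(Δλ/2) = 0.450834
c = 2·arcsin(√a) = 1.472306 rad = 84.3569°
d = R·c = 6371 × 1.472306 = 9380.1 km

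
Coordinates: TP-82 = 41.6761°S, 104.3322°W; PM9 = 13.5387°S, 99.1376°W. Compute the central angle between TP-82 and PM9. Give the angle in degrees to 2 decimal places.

28.50°

Δφ = 28.1374°,  Δλ = 5.1946°
a = sin²(Δφ/2) + cos φ₁ cos φ₂ sin²(Δλ/2) = 0.060582
c = 2·arcsin(√a) = 0.497377 rad = 28.4976°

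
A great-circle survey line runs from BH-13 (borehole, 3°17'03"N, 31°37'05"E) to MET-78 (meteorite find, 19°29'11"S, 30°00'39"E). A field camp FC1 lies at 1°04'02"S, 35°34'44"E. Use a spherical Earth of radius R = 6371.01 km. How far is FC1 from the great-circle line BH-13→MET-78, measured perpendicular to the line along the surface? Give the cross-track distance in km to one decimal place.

BH-13: φ = +3.28417°, λ = +31.61806°
MET-78: φ = -19.48639°, λ = +30.01083°
FC1: φ = -1.06722°, λ = +35.57889°
δ₁₃ = central angle BH-13→FC1 = 0.102677 rad  (haversine)
θ₁₃ = bearing BH-13→FC1 = 137.639°,  θ₁₂ = bearing BH-13→MET-78 = 183.908°
dₓₜ = R·arcsin(sin δ₁₃ · sin(θ₁₃ − θ₁₂)) = 6371.01·arcsin(0.10250·sin(-46.269°)) = -472.296 km
|dₓₜ| = 472.296 km

472.3 km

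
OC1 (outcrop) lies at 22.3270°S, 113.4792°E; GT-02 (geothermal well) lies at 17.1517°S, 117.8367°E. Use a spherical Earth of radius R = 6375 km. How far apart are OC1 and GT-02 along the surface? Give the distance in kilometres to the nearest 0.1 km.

734.6 km

Δφ = 5.1753°,  Δλ = 4.3575°
a = sin²(Δφ/2) + cos φ₁ cos φ₂ sin²(Δλ/2) = 0.003316
c = 2·arcsin(√a) = 0.115230 rad = 6.6022°
d = R·c = 6375 × 0.115230 = 734.6 km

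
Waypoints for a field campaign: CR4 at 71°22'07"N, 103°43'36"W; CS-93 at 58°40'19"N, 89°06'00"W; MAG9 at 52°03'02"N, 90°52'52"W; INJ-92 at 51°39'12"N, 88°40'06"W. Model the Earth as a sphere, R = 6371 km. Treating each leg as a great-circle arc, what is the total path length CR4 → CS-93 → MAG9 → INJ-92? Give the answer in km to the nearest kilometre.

CR4: φ = +71.36861°, λ = -103.72667°
CS-93: φ = +58.67194°, λ = -89.10000°
MAG9: φ = +52.05056°, λ = -90.88111°
INJ-92: φ = +51.65333°, λ = -88.66833°
CR4→CS-93: c = 0.244890 rad, d = 1560.19 km
CS-93→MAG9: c = 0.116897 rad, d = 744.75 km
MAG9→INJ-92: c = 0.024841 rad, d = 158.26 km
Total = 1560.19 + 744.75 + 158.26 = 2463.21 km

2463 km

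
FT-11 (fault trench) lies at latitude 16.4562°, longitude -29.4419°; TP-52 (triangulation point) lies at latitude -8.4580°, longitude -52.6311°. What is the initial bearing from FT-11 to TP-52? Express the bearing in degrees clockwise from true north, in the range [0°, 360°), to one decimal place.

224.3°

Δλ = -23.1892°
y = sin Δλ · cos φ₂ = -0.389486
x = cos φ₁ sin φ₂ − sin φ₁ cos φ₂ cos Δλ = -0.398623
θ = atan2(y, x) = -135.6642° → 224.3358° (mod 360°)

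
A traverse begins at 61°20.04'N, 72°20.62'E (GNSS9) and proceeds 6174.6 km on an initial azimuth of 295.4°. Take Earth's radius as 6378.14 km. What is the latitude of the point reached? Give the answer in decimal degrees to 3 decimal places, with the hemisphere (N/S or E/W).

41.828°N

GNSS9: φ = +61.33400°, λ = +72.34367°
δ = d/R = 6174.6/6378.14 = 0.968088 rad
φ₂ = arcsin(sin φ₁ cos δ + cos φ₁ sin δ cos θ)
   = arcsin(0.87743·0.56688 + 0.47970·0.82380·0.42894) = 41.82835°
λ₂ = λ₁ + atan2(sin θ sin δ cos φ₁, cos δ − sin φ₁ sin φ₂) = -20.58839°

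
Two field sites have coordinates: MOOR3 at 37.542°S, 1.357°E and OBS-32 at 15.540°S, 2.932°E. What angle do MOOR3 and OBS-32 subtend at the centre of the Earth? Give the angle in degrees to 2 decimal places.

22.05°

Δφ = 22.0020°,  Δλ = 1.5750°
a = sin²(Δφ/2) + cos φ₁ cos φ₂ sin²(Δλ/2) = 0.036559
c = 2·arcsin(√a) = 0.384777 rad = 22.0461°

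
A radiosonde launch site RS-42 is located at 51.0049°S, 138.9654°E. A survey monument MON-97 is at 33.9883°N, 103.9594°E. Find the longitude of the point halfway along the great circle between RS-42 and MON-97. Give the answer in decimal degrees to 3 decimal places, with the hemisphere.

Bx = cos φ₂ cos Δλ = 0.679152,  By = cos φ₂ sin Δλ = -0.475653
φₘ = atan2(sin φ₁ + sin φ₂, √((cos φ₁ + Bx)² + By²)) = -8.90668°
λₘ = λ₁ + atan2(By, cos φ₁ + Bx) = 118.98735°

118.987°E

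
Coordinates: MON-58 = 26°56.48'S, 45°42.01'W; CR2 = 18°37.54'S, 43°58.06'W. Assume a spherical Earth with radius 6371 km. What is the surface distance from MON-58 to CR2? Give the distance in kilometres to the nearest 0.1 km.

MON-58: φ = -26.94133°, λ = -45.70017°
CR2: φ = -18.62567°, λ = -43.96767°
Δφ = 8.3157°,  Δλ = 1.7325°
a = sin²(Δφ/2) + cos φ₁ cos φ₂ sin²(Δλ/2) = 0.005450
c = 2·arcsin(√a) = 0.147782 rad = 8.4673°
d = R·c = 6371 × 0.147782 = 941.5 km

941.5 km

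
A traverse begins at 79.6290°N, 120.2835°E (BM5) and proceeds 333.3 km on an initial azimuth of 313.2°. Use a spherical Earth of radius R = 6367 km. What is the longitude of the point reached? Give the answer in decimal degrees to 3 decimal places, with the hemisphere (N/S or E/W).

δ = d/R = 333.3/6367 = 0.052348 rad
φ₂ = arcsin(sin φ₁ cos δ + cos φ₁ sin δ cos θ)
   = arcsin(0.98366·0.99863 + 0.18002·0.05232·0.68455) = 81.40266°
λ₂ = λ₁ + atan2(sin θ sin δ cos φ₁, cos δ − sin φ₁ sin φ₂) = 105.50087°

105.501°E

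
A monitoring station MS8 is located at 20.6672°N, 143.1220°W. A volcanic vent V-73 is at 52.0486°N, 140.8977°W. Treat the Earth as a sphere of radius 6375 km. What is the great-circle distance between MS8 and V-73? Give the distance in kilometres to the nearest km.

3497 km

Δφ = 31.3814°,  Δλ = 2.2243°
a = sin²(Δφ/2) + cos φ₁ cos φ₂ sin²(Δλ/2) = 0.073357
c = 2·arcsin(√a) = 0.548541 rad = 31.4291°
d = R·c = 6375 × 0.548541 = 3496.9 km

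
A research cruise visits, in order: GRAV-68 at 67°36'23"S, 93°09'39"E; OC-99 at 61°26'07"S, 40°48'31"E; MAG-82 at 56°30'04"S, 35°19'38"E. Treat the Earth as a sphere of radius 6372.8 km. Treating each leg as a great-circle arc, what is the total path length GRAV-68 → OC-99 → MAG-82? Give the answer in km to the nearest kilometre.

GRAV-68: φ = -67.60639°, λ = +93.16083°
OC-99: φ = -61.43528°, λ = +40.80861°
MAG-82: φ = -56.50111°, λ = +35.32722°
GRAV-68→OC-99: c = 0.394186 rad, d = 2512.07 km
OC-99→MAG-82: c = 0.099162 rad, d = 631.94 km
Total = 2512.07 + 631.94 = 3144.01 km

3144 km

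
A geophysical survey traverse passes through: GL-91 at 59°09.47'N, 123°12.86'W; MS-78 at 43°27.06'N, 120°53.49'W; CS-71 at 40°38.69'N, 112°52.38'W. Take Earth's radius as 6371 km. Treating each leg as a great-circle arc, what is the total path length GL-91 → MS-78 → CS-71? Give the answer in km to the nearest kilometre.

GL-91: φ = +59.15783°, λ = -123.21433°
MS-78: φ = +43.45100°, λ = -120.89150°
CS-71: φ = +40.64483°, λ = -112.87300°
GL-91→MS-78: c = 0.275263 rad, d = 1753.70 km
MS-78→CS-71: c = 0.114820 rad, d = 731.52 km
Total = 1753.70 + 731.52 = 2485.22 km

2485 km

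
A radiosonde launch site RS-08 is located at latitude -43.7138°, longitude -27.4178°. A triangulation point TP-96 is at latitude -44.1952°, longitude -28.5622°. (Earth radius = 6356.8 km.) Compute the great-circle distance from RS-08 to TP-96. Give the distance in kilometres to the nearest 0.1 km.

105.9 km

Δφ = -0.4814°,  Δλ = -1.1444°
a = sin²(Δφ/2) + cos φ₁ cos φ₂ sin²(Δλ/2) = 0.000069
c = 2·arcsin(√a) = 0.016653 rad = 0.9542°
d = R·c = 6356.8 × 0.016653 = 105.9 km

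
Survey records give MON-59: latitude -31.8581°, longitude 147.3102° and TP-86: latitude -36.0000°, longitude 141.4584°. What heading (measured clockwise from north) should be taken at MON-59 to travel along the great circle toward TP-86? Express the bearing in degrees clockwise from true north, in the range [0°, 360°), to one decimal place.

Δλ = -5.8518°
y = sin Δλ · cos φ₂ = -0.082484
x = cos φ₁ sin φ₂ − sin φ₁ cos φ₂ cos Δλ = -0.074452
θ = atan2(y, x) = -132.0702° → 227.9298° (mod 360°)

227.9°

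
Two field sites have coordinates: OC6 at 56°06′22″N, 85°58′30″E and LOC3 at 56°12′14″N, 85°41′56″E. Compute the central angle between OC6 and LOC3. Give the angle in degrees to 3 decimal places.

0.182°

OC6: φ = +56.10611°, λ = +85.97500°
LOC3: φ = +56.20389°, λ = +85.69889°
Δφ = 0.0978°,  Δλ = -0.2761°
a = sin²(Δφ/2) + cos φ₁ cos φ₂ sin²(Δλ/2) = 0.000003
c = 2·arcsin(√a) = 0.003181 rad = 0.1822°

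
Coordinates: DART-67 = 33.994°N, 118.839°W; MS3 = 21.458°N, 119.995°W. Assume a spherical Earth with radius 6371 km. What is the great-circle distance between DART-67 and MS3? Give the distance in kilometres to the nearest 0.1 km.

Δφ = -12.5360°,  Δλ = -1.1560°
a = sin²(Δφ/2) + cos φ₁ cos φ₂ sin²(Δλ/2) = 0.011999
c = 2·arcsin(√a) = 0.219517 rad = 12.5774°
d = R·c = 6371 × 0.219517 = 1398.5 km

1398.5 km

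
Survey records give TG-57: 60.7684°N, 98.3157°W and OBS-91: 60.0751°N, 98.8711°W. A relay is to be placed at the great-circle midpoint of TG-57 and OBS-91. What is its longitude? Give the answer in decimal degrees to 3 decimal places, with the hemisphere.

Bx = cos φ₂ cos Δλ = 0.498841,  By = cos φ₂ sin Δλ = -0.004836
φₘ = atan2(sin φ₁ + sin φ₂, √((cos φ₁ + Bx)² + By²)) = 60.42204°
λₘ = λ₁ + atan2(By, cos φ₁ + Bx) = -98.59636°

98.596°W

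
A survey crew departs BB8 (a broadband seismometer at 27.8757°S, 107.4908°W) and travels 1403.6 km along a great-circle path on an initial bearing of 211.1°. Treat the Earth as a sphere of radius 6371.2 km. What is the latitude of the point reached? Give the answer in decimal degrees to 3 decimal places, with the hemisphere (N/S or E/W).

38.437°S

δ = d/R = 1403.6/6371.2 = 0.220304 rad
φ₂ = arcsin(sin φ₁ cos δ + cos φ₁ sin δ cos θ)
   = arcsin(-0.46755·0.97583 + 0.88396·0.21853·-0.85627) = -38.43739°
λ₂ = λ₁ + atan2(sin θ sin δ cos φ₁, cos δ − sin φ₁ sin φ₂) = -115.77628°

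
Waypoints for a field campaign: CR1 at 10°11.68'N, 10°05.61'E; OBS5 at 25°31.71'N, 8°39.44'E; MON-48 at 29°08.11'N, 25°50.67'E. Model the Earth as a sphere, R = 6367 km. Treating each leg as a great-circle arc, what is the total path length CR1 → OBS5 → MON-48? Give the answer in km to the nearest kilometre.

3452 km

CR1: φ = +10.19467°, λ = +10.09350°
OBS5: φ = +25.52850°, λ = +8.65733°
MON-48: φ = +29.13517°, λ = +25.84450°
CR1→OBS5: c = 0.268679 rad, d = 1710.68 km
OBS5→MON-48: c = 0.273534 rad, d = 1741.59 km
Total = 1710.68 + 1741.59 = 3452.27 km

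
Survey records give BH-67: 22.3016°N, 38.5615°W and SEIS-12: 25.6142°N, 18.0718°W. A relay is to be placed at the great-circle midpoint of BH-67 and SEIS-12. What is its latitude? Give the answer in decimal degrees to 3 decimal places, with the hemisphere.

24.301°N

Bx = cos φ₂ cos Δλ = 0.844678,  By = cos φ₂ sin Δλ = 0.315639
φₘ = atan2(sin φ₁ + sin φ₂, √((cos φ₁ + Bx)² + By²)) = 24.30139°
λₘ = λ₁ + atan2(By, cos φ₁ + Bx) = -28.44970°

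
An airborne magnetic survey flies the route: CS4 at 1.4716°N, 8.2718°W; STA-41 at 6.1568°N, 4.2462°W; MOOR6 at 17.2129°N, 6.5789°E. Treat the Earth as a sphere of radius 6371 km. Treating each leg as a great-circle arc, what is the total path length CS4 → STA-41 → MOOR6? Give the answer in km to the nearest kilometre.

2388 km

CS4→STA-41: c = 0.107696 rad, d = 686.13 km
STA-41→MOOR6: c = 0.267101 rad, d = 1701.70 km
Total = 686.13 + 1701.70 = 2387.84 km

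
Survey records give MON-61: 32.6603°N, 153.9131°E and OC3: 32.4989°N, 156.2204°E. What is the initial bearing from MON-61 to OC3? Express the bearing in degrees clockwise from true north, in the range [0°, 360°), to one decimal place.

94.1°

Δλ = 2.3073°
y = sin Δλ · cos φ₂ = 0.033955
x = cos φ₁ sin φ₂ − sin φ₁ cos φ₂ cos Δλ = -0.002448
θ = atan2(y, x) = 94.1236° → 94.1236° (mod 360°)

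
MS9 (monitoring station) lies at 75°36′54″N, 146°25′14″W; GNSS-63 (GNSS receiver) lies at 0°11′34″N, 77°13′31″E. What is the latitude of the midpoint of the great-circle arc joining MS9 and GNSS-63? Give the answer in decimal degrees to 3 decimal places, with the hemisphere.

49.236°N

MS9: φ = +75.61500°, λ = -146.42056°
GNSS-63: φ = +0.19278°, λ = +77.22528°
Bx = cos φ₂ cos Δλ = -0.723616,  By = cos φ₂ sin Δλ = -0.690195
φₘ = atan2(sin φ₁ + sin φ₂, √((cos φ₁ + Bx)² + By²)) = 49.23604°
λₘ = λ₁ + atan2(By, cos φ₁ + Bx) = 89.03313°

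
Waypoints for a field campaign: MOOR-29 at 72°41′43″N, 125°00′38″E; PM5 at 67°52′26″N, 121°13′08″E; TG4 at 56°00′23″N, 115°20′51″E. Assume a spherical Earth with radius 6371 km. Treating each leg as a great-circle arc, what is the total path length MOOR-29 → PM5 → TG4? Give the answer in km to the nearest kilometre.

MOOR-29: φ = +72.69528°, λ = +125.01056°
PM5: φ = +67.87389°, λ = +121.21889°
TG4: φ = +56.00639°, λ = +115.34750°
MOOR-29→PM5: c = 0.087018 rad, d = 554.39 km
PM5→TG4: c = 0.212432 rad, d = 1353.40 km
Total = 554.39 + 1353.40 = 1907.80 km

1908 km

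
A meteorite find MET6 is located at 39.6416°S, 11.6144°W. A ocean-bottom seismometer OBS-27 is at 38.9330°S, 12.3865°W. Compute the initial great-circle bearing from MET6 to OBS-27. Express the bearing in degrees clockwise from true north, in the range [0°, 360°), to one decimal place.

Δλ = -0.7721°
y = sin Δλ · cos φ₂ = -0.010482
x = cos φ₁ sin φ₂ − sin φ₁ cos φ₂ cos Δλ = 0.012322
θ = atan2(y, x) = -40.3873° → 319.6127° (mod 360°)

319.6°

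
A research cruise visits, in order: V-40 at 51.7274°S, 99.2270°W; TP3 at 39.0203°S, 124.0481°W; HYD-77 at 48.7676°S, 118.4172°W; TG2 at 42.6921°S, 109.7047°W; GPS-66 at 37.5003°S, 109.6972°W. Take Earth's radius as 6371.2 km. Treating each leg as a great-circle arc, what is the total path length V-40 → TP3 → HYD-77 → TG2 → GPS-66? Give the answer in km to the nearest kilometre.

V-40→TP3: c = 0.373509 rad, d = 2379.70 km
TP3→HYD-77: c = 0.184146 rad, d = 1173.23 km
HYD-77→TG2: c = 0.149853 rad, d = 954.74 km
TG2→GPS-66: c = 0.090614 rad, d = 577.32 km
Total = 2379.70 + 1173.23 + 954.74 + 577.32 = 5084.99 km

5085 km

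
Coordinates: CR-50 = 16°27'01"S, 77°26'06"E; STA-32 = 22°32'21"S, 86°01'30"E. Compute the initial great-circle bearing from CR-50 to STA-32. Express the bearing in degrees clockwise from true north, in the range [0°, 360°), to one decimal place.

CR-50: φ = -16.45028°, λ = +77.43500°
STA-32: φ = -22.53917°, λ = +86.02500°
Δλ = 8.5900°
y = sin Δλ · cos φ₂ = 0.137954
x = cos φ₁ sin φ₂ − sin φ₁ cos φ₂ cos Δλ = -0.109005
θ = atan2(y, x) = 128.3142° → 128.3142° (mod 360°)

128.3°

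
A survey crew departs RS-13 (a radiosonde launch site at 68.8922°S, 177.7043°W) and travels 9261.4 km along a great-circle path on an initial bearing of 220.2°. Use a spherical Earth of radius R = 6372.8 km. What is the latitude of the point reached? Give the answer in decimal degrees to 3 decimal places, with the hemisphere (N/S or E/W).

δ = d/R = 9261.4/6372.8 = 1.453270 rad
φ₂ = arcsin(sin φ₁ cos δ + cos φ₁ sin δ cos θ)
   = arcsin(-0.93290·0.11726 + 0.36012·0.99310·-0.76380) = -22.49186°
λ₂ = λ₁ + atan2(sin θ sin δ cos φ₁, cos δ − sin φ₁ sin φ₂) = 46.22563°

22.492°S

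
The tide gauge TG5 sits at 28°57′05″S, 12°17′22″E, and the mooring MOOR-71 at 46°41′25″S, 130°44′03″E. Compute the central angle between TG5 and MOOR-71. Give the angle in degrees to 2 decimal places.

TG5: φ = -28.95139°, λ = +12.28944°
MOOR-71: φ = -46.69028°, λ = +130.73417°
Δφ = -17.7389°,  Δλ = 118.4447°
a = sin²(Δφ/2) + cos φ₁ cos φ₂ sin²(Δλ/2) = 0.466828
c = 2·arcsin(√a) = 1.504404 rad = 86.1960°

86.20°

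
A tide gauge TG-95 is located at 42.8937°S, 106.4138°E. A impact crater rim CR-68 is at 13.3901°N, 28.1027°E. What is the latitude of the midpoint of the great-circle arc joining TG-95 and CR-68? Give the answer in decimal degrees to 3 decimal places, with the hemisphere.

Bx = cos φ₂ cos Δλ = 0.197090,  By = cos φ₂ sin Δλ = -0.952642
φₘ = atan2(sin φ₁ + sin φ₂, √((cos φ₁ + Bx)² + By²)) = -18.64209°
λₘ = λ₁ + atan2(By, cos φ₁ + Bx) = 60.71576°

18.642°S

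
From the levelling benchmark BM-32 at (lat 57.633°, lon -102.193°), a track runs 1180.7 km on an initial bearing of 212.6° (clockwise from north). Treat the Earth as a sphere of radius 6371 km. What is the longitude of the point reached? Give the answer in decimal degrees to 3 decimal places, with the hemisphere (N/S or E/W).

110.782°W

δ = d/R = 1180.7/6371 = 0.185324 rad
φ₂ = arcsin(sin φ₁ cos δ + cos φ₁ sin δ cos θ)
   = arcsin(0.84464·0.98288 + 0.53534·0.18427·-0.84245) = 48.33720°
λ₂ = λ₁ + atan2(sin θ sin δ cos φ₁, cos δ − sin φ₁ sin φ₂) = -110.78199°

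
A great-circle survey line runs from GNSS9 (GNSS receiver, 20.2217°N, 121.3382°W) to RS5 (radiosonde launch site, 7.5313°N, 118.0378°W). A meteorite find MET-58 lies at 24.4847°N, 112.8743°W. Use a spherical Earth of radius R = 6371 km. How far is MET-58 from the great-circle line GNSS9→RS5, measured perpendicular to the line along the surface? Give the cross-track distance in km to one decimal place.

954.3 km

δ₁₃ = central angle GNSS9→MET-58 = 0.155511 rad  (haversine)
θ₁₃ = bearing GNSS9→MET-58 = 59.864°,  θ₁₂ = bearing GNSS9→RS5 = 165.400°
dₓₜ = R·arcsin(sin δ₁₃ · sin(θ₁₃ − θ₁₂)) = 6371·arcsin(0.15489·sin(-105.536°)) = -954.281 km
|dₓₜ| = 954.281 km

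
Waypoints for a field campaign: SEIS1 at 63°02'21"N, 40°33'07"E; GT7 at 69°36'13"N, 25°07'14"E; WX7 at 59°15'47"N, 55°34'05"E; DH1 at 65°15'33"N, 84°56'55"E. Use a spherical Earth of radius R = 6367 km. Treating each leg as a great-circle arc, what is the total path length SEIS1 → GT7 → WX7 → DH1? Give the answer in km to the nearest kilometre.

4463 km

SEIS1: φ = +63.03917°, λ = +40.55194°
GT7: φ = +69.60361°, λ = +25.12056°
WX7: φ = +59.26306°, λ = +55.56806°
DH1: φ = +65.25917°, λ = +84.94861°
SEIS1→GT7: c = 0.156700 rad, d = 997.71 km
GT7→WX7: c = 0.286659 rad, d = 1825.16 km
WX7→DH1: c = 0.257550 rad, d = 1639.82 km
Total = 997.71 + 1825.16 + 1639.82 = 4462.69 km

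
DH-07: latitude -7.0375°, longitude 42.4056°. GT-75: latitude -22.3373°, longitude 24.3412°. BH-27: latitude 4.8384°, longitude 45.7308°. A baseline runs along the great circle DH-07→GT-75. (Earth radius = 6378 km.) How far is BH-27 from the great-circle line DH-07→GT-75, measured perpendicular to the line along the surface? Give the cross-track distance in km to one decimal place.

δ₁₃ = central angle DH-07→BH-27 = 0.215214 rad  (haversine)
θ₁₃ = bearing DH-07→BH-27 = 15.702°,  θ₁₂ = bearing DH-07→GT-75 = 226.788°
dₓₜ = R·arcsin(sin δ₁₃ · sin(θ₁₃ − θ₁₂)) = 6378·arcsin(0.21356·sin(-211.086°)) = 704.689 km
|dₓₜ| = 704.689 km

704.7 km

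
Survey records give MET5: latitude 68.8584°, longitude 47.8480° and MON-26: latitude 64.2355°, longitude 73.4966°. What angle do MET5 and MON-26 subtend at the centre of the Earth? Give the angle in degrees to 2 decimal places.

11.10°

Δφ = -4.6229°,  Δλ = 25.6486°
a = sin²(Δφ/2) + cos φ₁ cos φ₂ sin²(Δλ/2) = 0.009351
c = 2·arcsin(√a) = 0.193699 rad = 11.0981°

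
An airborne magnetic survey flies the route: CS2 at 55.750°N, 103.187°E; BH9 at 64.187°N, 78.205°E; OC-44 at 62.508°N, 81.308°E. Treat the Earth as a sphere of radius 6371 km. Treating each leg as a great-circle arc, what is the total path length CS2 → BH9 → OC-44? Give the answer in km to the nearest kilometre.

1902 km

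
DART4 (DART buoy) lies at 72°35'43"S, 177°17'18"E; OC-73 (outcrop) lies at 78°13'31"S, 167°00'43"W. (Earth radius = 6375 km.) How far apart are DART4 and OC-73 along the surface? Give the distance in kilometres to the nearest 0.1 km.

760.2 km

DART4: φ = -72.59528°, λ = +177.28833°
OC-73: φ = -78.22528°, λ = -167.01194°
Δφ = -5.6300°,  Δλ = 15.6997°
a = sin²(Δφ/2) + cos φ₁ cos φ₂ sin²(Δλ/2) = 0.003551
c = 2·arcsin(√a) = 0.119243 rad = 6.8321°
d = R·c = 6375 × 0.119243 = 760.2 km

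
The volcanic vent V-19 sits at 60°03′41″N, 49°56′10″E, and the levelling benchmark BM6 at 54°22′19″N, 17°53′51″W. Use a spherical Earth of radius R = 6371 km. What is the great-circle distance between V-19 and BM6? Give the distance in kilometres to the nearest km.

3948 km

V-19: φ = +60.06139°, λ = +49.93611°
BM6: φ = +54.37194°, λ = -17.89750°
Δφ = -5.6894°,  Δλ = -67.8336°
a = sin²(Δφ/2) + cos φ₁ cos φ₂ sin²(Δλ/2) = 0.092979
c = 2·arcsin(√a) = 0.619719 rad = 35.5073°
d = R·c = 6371 × 0.619719 = 3948.2 km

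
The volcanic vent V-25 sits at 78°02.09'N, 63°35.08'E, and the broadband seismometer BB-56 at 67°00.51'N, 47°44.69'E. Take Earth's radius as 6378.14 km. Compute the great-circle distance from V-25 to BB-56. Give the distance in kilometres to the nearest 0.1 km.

V-25: φ = +78.03483°, λ = +63.58467°
BB-56: φ = +67.00850°, λ = +47.74483°
Δφ = -11.0263°,  Δλ = -15.8398°
a = sin²(Δφ/2) + cos φ₁ cos φ₂ sin²(Δλ/2) = 0.010768
c = 2·arcsin(√a) = 0.207909 rad = 11.9123°
d = R·c = 6378.14 × 0.207909 = 1326.1 km

1326.1 km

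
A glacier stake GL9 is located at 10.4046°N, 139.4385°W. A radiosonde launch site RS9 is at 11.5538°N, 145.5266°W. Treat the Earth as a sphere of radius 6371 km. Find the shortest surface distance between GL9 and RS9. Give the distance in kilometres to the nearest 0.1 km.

676.7 km

Δφ = 1.1492°,  Δλ = -6.0881°
a = sin²(Δφ/2) + cos φ₁ cos φ₂ sin²(Δλ/2) = 0.002818
c = 2·arcsin(√a) = 0.106220 rad = 6.0859°
d = R·c = 6371 × 0.106220 = 676.7 km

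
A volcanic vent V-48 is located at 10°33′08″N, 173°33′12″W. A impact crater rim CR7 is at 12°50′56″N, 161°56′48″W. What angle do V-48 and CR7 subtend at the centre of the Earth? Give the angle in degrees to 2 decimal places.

V-48: φ = +10.55222°, λ = -173.55333°
CR7: φ = +12.84889°, λ = -161.94667°
Δφ = 2.2967°,  Δλ = 11.6067°
a = sin²(Δφ/2) + cos φ₁ cos φ₂ sin²(Δλ/2) = 0.010201
c = 2·arcsin(√a) = 0.202346 rad = 11.5936°

11.59°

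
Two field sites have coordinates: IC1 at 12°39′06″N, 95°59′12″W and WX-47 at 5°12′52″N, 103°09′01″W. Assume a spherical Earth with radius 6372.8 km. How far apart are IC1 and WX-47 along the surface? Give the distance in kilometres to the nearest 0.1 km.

1141.4 km

IC1: φ = +12.65167°, λ = -95.98667°
WX-47: φ = +5.21444°, λ = -103.15028°
Δφ = -7.4372°,  Δλ = -7.1636°
a = sin²(Δφ/2) + cos φ₁ cos φ₂ sin²(Δλ/2) = 0.007999
c = 2·arcsin(√a) = 0.179111 rad = 10.2623°
d = R·c = 6372.8 × 0.179111 = 1141.4 km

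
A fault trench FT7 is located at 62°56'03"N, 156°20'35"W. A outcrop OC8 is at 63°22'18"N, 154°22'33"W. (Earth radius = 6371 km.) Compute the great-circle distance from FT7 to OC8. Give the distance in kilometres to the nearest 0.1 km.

110.1 km

FT7: φ = +62.93417°, λ = -156.34306°
OC8: φ = +63.37167°, λ = -154.37583°
Δφ = 0.4375°,  Δλ = 1.9672°
a = sin²(Δφ/2) + cos φ₁ cos φ₂ sin²(Δλ/2) = 0.000075
c = 2·arcsin(√a) = 0.017283 rad = 0.9902°
d = R·c = 6371 × 0.017283 = 110.1 km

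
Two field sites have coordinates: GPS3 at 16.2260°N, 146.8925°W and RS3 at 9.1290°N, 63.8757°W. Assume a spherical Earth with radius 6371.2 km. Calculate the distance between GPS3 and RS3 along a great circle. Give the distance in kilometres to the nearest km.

8987 km

Δφ = -7.0970°,  Δλ = 83.0168°
a = sin²(Δφ/2) + cos φ₁ cos φ₂ sin²(Δλ/2) = 0.420205
c = 2·arcsin(√a) = 1.410521 rad = 80.8169°
d = R·c = 6371.2 × 1.410521 = 8986.7 km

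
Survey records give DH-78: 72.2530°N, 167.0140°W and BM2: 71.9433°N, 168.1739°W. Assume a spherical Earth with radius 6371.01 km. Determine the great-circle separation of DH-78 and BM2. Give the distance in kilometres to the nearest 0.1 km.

Δφ = -0.3097°,  Δλ = -1.1599°
a = sin²(Δφ/2) + cos φ₁ cos φ₂ sin²(Δλ/2) = 0.000017
c = 2·arcsin(√a) = 0.008242 rad = 0.4723°
d = R·c = 6371.01 × 0.008242 = 52.5 km

52.5 km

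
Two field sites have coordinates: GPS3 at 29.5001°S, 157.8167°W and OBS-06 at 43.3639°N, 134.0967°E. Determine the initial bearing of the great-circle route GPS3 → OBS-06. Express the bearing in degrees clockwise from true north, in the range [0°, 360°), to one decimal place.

317.3°

Δλ = -68.0866°
y = sin Δλ · cos φ₂ = -0.674480
x = cos φ₁ sin φ₂ − sin φ₁ cos φ₂ cos Δλ = 0.731217
θ = atan2(y, x) = -42.6887° → 317.3113° (mod 360°)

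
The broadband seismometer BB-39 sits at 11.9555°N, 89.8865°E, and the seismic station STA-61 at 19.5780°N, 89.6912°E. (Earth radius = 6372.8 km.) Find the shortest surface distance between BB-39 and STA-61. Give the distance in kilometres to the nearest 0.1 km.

848.1 km

Δφ = 7.6225°,  Δλ = -0.1953°
a = sin²(Δφ/2) + cos φ₁ cos φ₂ sin²(Δλ/2) = 0.004421
c = 2·arcsin(√a) = 0.133078 rad = 7.6248°
d = R·c = 6372.8 × 0.133078 = 848.1 km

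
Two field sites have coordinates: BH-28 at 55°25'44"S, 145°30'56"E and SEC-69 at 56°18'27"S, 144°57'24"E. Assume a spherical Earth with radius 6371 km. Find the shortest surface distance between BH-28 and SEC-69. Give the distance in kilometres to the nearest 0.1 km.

BH-28: φ = -55.42889°, λ = +145.51556°
SEC-69: φ = -56.30750°, λ = +144.95667°
Δφ = -0.8786°,  Δλ = -0.5589°
a = sin²(Δφ/2) + cos φ₁ cos φ₂ sin²(Δλ/2) = 0.000066
c = 2·arcsin(√a) = 0.016282 rad = 0.9329°
d = R·c = 6371 × 0.016282 = 103.7 km

103.7 km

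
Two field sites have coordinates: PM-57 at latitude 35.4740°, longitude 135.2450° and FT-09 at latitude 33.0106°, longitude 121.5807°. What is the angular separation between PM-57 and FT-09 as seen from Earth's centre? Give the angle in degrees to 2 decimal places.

11.55°

Δφ = -2.4634°,  Δλ = -13.6643°
a = sin²(Δφ/2) + cos φ₁ cos φ₂ sin²(Δλ/2) = 0.010126
c = 2·arcsin(√a) = 0.201602 rad = 11.5509°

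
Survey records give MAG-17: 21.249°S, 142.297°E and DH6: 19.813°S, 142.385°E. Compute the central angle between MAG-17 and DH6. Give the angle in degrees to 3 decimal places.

Δφ = 1.4360°,  Δλ = 0.0880°
a = sin²(Δφ/2) + cos φ₁ cos φ₂ sin²(Δλ/2) = 0.000158
c = 2·arcsin(√a) = 0.025104 rad = 1.4384°

1.438°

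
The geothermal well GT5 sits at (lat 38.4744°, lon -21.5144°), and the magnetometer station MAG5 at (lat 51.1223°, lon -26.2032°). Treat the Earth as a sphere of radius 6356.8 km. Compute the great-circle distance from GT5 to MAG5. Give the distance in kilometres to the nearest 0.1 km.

Δφ = 12.6479°,  Δλ = -4.6888°
a = sin²(Δφ/2) + cos φ₁ cos φ₂ sin²(Δλ/2) = 0.012955
c = 2·arcsin(√a) = 0.228136 rad = 13.0713°
d = R·c = 6356.8 × 0.228136 = 1450.2 km

1450.2 km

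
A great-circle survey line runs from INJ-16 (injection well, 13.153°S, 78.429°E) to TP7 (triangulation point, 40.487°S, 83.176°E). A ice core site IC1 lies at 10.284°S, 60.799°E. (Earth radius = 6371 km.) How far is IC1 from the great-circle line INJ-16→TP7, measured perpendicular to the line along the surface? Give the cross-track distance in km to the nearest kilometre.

δ₁₃ = central angle INJ-16→IC1 = 0.305337 rad  (haversine)
θ₁₃ = bearing INJ-16→IC1 = 277.557°,  θ₁₂ = bearing INJ-16→TP7 = 172.205°
dₓₜ = R·arcsin(sin δ₁₃ · sin(θ₁₃ − θ₁₂)) = 6371·arcsin(0.30061·sin(105.352°)) = 1873.769 km
|dₓₜ| = 1873.769 km

1874 km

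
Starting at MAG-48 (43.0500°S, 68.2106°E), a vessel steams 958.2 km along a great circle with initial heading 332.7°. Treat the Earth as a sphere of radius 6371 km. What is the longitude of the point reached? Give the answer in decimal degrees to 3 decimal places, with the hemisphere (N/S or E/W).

63.381°E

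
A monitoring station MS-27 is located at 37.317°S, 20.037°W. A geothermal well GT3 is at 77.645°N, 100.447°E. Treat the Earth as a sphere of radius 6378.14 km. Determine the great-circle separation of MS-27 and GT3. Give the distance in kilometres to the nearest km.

Δφ = 114.9620°,  Δλ = 120.4840°
a = sin²(Δφ/2) + cos φ₁ cos φ₂ sin²(Δλ/2) = 0.839255
c = 2·arcsin(√a) = 2.316529 rad = 132.7273°
d = R·c = 6378.14 × 2.316529 = 14775.1 km

14775 km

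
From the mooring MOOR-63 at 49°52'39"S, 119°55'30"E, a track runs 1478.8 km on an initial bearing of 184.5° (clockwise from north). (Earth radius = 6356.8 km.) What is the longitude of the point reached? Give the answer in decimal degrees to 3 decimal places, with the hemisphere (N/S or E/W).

MOOR-63: φ = -49.87750°, λ = +119.92500°
δ = d/R = 1478.8/6356.8 = 0.232633 rad
φ₂ = arcsin(sin φ₁ cos δ + cos φ₁ sin δ cos θ)
   = arcsin(-0.76467·0.97306 + 0.64442·0.23054·-0.99692) = -63.14822°
λ₂ = λ₁ + atan2(sin θ sin δ cos φ₁, cos δ − sin φ₁ sin φ₂) = 117.62994°

117.630°E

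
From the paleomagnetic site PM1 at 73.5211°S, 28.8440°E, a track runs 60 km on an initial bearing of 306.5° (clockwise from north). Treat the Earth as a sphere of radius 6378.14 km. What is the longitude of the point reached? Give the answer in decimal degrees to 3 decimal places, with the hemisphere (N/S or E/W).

27.345°E

δ = d/R = 60/6378.14 = 0.009407 rad
φ₂ = arcsin(sin φ₁ cos δ + cos φ₁ sin δ cos θ)
   = arcsin(-0.95892·0.99996 + 0.28366·0.00941·0.59482) = -73.19507°
λ₂ = λ₁ + atan2(sin θ sin δ cos φ₁, cos δ − sin φ₁ sin φ₂) = 27.34524°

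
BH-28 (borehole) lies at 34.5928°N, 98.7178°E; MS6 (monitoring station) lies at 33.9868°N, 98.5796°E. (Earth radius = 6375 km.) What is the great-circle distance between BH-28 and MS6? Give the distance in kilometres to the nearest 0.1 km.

Δφ = -0.6060°,  Δλ = -0.1382°
a = sin²(Δφ/2) + cos φ₁ cos φ₂ sin²(Δλ/2) = 0.000029
c = 2·arcsin(√a) = 0.010763 rad = 0.6167°
d = R·c = 6375 × 0.010763 = 68.6 km

68.6 km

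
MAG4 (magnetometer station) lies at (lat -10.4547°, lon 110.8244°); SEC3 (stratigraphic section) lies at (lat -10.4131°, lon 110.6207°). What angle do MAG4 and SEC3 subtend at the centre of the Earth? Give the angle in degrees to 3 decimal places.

0.205°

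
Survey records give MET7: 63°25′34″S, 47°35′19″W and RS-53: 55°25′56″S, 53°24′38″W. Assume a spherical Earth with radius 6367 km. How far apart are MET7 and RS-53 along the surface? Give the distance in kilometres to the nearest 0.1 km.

MET7: φ = -63.42611°, λ = -47.58861°
RS-53: φ = -55.43222°, λ = -53.41056°
Δφ = 7.9939°,  Δλ = -5.8219°
a = sin²(Δφ/2) + cos φ₁ cos φ₂ sin²(Δλ/2) = 0.005513
c = 2·arcsin(√a) = 0.148638 rad = 8.5163°
d = R·c = 6367 × 0.148638 = 946.4 km

946.4 km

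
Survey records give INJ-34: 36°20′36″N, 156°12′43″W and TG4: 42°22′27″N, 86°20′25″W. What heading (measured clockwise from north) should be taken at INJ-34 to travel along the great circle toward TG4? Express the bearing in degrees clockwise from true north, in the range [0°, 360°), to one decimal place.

INJ-34: φ = +36.34333°, λ = -156.21194°
TG4: φ = +42.37417°, λ = -86.34028°
Δλ = 69.8717°
y = sin Δλ · cos φ₂ = 0.693639
x = cos φ₁ sin φ₂ − sin φ₁ cos φ₂ cos Δλ = 0.392210
θ = atan2(y, x) = 60.5145° → 60.5145° (mod 360°)

60.5°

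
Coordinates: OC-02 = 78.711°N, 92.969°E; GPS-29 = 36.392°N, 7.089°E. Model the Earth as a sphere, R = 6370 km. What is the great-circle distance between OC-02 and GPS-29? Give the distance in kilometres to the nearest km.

5961 km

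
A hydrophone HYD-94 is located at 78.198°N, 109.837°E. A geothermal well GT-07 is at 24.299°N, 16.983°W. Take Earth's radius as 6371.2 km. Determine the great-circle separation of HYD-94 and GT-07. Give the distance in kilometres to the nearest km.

Δφ = -53.8990°,  Δλ = -126.8200°
a = sin²(Δφ/2) + cos φ₁ cos φ₂ sin²(Δλ/2) = 0.354459
c = 2·arcsin(√a) = 1.275438 rad = 73.0772°
d = R·c = 6371.2 × 1.275438 = 8126.1 km

8126 km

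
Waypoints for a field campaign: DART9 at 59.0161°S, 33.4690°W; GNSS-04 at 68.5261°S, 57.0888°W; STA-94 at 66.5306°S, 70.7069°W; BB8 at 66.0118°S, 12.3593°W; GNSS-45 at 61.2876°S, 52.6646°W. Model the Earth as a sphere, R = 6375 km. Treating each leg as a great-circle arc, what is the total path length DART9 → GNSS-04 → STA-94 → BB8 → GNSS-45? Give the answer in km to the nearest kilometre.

6709 km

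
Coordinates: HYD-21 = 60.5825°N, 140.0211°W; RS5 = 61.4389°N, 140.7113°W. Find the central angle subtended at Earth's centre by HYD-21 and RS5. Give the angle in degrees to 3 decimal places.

0.919°

Δφ = 0.8564°,  Δλ = -0.6902°
a = sin²(Δφ/2) + cos φ₁ cos φ₂ sin²(Δλ/2) = 0.000064
c = 2·arcsin(√a) = 0.016046 rad = 0.9194°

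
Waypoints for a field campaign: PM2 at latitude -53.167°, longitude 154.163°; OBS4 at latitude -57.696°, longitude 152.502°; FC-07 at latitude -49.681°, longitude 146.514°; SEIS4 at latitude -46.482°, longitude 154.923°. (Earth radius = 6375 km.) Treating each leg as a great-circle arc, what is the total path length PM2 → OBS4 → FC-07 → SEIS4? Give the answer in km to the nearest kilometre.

PM2→OBS4: c = 0.080733 rad, d = 514.67 km
OBS4→FC-07: c = 0.152825 rad, d = 974.26 km
FC-07→SEIS4: c = 0.112737 rad, d = 718.70 km
Total = 514.67 + 974.26 + 718.70 = 2207.63 km

2208 km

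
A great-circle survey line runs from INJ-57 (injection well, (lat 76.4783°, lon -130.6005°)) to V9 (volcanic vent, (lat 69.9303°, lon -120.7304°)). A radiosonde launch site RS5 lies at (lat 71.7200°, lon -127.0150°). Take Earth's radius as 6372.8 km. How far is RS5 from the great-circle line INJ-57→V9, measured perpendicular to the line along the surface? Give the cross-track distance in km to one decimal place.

δ₁₃ = central angle INJ-57→RS5 = 0.084761 rad  (haversine)
θ₁₃ = bearing INJ-57→RS5 = 166.603°,  θ₁₂ = bearing INJ-57→V9 = 151.667°
dₓₜ = R·arcsin(sin δ₁₃ · sin(θ₁₃ − θ₁₂)) = 6372.8·arcsin(0.08466·sin(14.936°)) = 139.062 km
|dₓₜ| = 139.062 km

139.1 km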